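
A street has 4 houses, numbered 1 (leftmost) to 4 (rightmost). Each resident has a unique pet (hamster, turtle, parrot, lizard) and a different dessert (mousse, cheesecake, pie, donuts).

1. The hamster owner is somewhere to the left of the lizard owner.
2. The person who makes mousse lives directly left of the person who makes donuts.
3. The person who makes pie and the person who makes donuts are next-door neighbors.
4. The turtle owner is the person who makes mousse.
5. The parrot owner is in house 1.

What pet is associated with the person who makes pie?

lizard

The parrot owner is in house 1 (clue 5).
So house 4 gets lizard for pet.
That leaves cheesecake as the dessert for house 1.
The hamster owner is narrowed to house 2 or 3; consider each.
Placing it in house 2 leads to a contradiction, so it's in house 3.
House 2's pet must be turtle (nothing else left).
The person who makes mousse is in house 2 (clue 4).
Clue 2: the person who makes donuts is in house 3.
From clue 3, the person who makes pie must be in house 4.
So: house 1 = parrot/cheesecake, house 2 = turtle/mousse, house 3 = hamster/donuts, house 4 = lizard/pie.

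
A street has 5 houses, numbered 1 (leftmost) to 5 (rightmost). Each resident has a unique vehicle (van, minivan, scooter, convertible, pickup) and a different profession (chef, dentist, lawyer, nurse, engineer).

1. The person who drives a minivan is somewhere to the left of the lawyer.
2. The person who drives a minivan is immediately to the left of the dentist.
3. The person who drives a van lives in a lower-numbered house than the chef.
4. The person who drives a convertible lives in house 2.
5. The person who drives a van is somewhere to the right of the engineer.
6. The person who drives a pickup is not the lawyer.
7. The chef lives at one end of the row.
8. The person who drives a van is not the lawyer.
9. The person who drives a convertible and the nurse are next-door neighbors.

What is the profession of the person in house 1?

Clue 4 places the person who drives a convertible in house 2.
By clue 7, the chef is in house 5.
The person who drives a minivan is narrowed to house 1 or 3; consider each.
Placing it in house 3 leads to a contradiction, so it's in house 1.
By clue 2, the dentist is in house 2.
So house 4 gets lawyer for profession.
By clue 8, the person who drives a van is in house 3.
So house 4 gets scooter for vehicle.
The only vehicle still possible for house 5 is pickup.
By clue 5, the engineer is in house 1.
House 3's profession must be nurse (nothing else left).
So: house 1 = minivan/engineer, house 2 = convertible/dentist, house 3 = van/nurse, house 4 = scooter/lawyer, house 5 = pickup/chef.

engineer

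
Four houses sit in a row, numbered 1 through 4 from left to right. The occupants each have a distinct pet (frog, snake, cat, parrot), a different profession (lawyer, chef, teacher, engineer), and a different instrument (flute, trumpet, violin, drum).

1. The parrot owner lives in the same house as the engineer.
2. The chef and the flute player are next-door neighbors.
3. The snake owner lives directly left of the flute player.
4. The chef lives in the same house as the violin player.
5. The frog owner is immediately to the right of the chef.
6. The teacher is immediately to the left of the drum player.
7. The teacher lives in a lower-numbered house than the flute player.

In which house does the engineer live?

2

The frog owner is narrowed to house 2 or 3 or 4; consider each.
Placing it in house 2 and house 3 leads to a contradiction, so it's in house 4.
Clue 5 places the chef in house 3.
From clue 4, the violin player must be in house 3.
That leaves lawyer as the profession for house 4.
So house 1 gets trumpet for instrument.
That leaves drum as the instrument for house 2.
House 4 instrument: only flute fits.
Clue 3: the snake owner is in house 3.
The teacher is in house 1 (clue 6).
The only profession still possible for house 2 is engineer.
By clue 1, the parrot owner is in house 2.
The only pet still possible for house 1 is cat.
So: house 1 = cat/teacher/trumpet, house 2 = parrot/engineer/drum, house 3 = snake/chef/violin, house 4 = frog/lawyer/flute.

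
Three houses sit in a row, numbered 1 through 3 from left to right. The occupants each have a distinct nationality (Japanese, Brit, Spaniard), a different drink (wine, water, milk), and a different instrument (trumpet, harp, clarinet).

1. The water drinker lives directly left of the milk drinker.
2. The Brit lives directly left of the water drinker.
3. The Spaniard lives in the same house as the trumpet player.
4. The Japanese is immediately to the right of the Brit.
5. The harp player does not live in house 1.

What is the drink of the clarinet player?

wine

From clue 2, the Brit must be in house 1.
From clue 2, the water drinker must be in house 2.
The Japanese is in house 2 (clue 4).
So house 3 gets Spaniard for nationality.
That leaves wine as the drink for house 1.
House 3's drink must be milk (nothing else left).
Clue 3: the trumpet player is in house 3.
House 1's instrument must be clarinet (nothing else left).
House 2 instrument: only harp fits.
So: house 1 = Brit/wine/clarinet, house 2 = Japanese/water/harp, house 3 = Spaniard/milk/trumpet.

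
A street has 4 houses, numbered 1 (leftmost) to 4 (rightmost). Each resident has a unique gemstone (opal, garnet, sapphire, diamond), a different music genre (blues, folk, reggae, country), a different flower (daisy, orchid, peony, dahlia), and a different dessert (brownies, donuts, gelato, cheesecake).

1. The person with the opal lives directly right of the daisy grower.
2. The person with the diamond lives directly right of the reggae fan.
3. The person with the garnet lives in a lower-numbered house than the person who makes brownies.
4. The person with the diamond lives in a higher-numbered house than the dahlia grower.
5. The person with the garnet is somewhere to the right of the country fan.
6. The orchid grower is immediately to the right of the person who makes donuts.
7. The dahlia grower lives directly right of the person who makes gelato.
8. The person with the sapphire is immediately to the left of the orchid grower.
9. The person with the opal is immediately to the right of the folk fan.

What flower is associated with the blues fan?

So house 1 gets sapphire for gemstone.
House 4 music genre: only blues fits.
By clue 8, the orchid grower is in house 2.
That leaves dahlia as the flower for house 3.
House 4 flower: only peony fits.
Clue 1 places the person with the opal in house 2.
The person with the diamond is in house 4 (clue 4).
Clue 6 places the person who makes donuts in house 1.
From clue 7, the person who makes gelato must be in house 2.
Clue 9 places the folk fan in house 1.
So house 3 gets garnet for gemstone.
House 2 music genre: only country fits.
The only music genre still possible for house 3 is reggae.
That leaves daisy as the flower for house 1.
The person who makes brownies is in house 4 (clue 3).
House 3's dessert must be cheesecake (nothing else left).
So: house 1 = sapphire/folk/daisy/donuts, house 2 = opal/country/orchid/gelato, house 3 = garnet/reggae/dahlia/cheesecake, house 4 = diamond/blues/peony/brownies.

peony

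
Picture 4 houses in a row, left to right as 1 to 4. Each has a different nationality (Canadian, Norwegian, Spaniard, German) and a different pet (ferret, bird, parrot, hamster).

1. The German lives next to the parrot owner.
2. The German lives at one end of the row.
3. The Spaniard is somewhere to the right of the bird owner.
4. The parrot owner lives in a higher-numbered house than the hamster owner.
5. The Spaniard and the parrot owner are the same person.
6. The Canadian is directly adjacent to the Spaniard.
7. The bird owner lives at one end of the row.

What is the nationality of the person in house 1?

Norwegian

By clue 7, the bird owner is in house 1.
Clue 4: the parrot owner is in house 3.
By clue 4, the hamster owner is in house 2.
Clue 5: the Spaniard is in house 3.
That leaves ferret as the pet for house 4.
By clue 1, the German is in house 4.
The only nationality still possible for house 1 is Norwegian.
So house 2 gets Canadian for nationality.
So: house 1 = Norwegian/bird, house 2 = Canadian/hamster, house 3 = Spaniard/parrot, house 4 = German/ferret.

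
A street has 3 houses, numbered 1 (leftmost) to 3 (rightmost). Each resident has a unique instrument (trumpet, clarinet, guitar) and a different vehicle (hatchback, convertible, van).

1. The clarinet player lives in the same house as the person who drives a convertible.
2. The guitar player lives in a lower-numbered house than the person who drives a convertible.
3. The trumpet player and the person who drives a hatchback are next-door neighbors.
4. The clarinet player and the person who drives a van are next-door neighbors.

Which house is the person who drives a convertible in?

The clarinet player is narrowed to house 2 or 3; consider each.
Placing it in house 2 leads to a contradiction, so it's in house 3.
By clue 1, the person who drives a convertible is in house 3.
The person who drives a van is in house 2 (clue 4).
House 1 vehicle: only hatchback fits.
Clue 3 places the trumpet player in house 2.
The only instrument still possible for house 1 is guitar.
So: house 1 = guitar/hatchback, house 2 = trumpet/van, house 3 = clarinet/convertible.

3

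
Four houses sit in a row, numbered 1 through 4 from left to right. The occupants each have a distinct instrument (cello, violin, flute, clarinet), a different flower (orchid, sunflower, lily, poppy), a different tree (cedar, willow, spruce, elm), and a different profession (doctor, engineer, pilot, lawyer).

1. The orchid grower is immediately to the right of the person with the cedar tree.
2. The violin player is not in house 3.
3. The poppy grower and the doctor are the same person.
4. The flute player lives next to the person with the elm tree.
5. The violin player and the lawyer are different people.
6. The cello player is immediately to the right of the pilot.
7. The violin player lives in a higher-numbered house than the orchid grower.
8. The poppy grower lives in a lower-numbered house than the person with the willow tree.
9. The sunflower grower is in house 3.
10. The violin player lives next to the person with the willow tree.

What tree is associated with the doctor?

Clue 7 places the violin player in house 4.
The sunflower grower is in house 3 (clue 9).
Clue 10 places the person with the willow tree in house 3.
That leaves lily as the flower for house 4.
Clue 1: the person with the cedar tree is in house 1.
The only flower still possible for house 1 is poppy.
House 2's flower must be orchid (nothing else left).
The only profession still possible for house 4 is engineer.
Clue 3: the doctor is in house 1.
So house 2 gets pilot for profession.
So house 3 gets lawyer for profession.
From clue 6, the cello player must be in house 3.
House 1's instrument must be flute (nothing else left).
That leaves clarinet as the instrument for house 2.
Clue 4: the person with the elm tree is in house 2.
So house 4 gets spruce for tree.
So: house 1 = flute/poppy/cedar/doctor, house 2 = clarinet/orchid/elm/pilot, house 3 = cello/sunflower/willow/lawyer, house 4 = violin/lily/spruce/engineer.

cedar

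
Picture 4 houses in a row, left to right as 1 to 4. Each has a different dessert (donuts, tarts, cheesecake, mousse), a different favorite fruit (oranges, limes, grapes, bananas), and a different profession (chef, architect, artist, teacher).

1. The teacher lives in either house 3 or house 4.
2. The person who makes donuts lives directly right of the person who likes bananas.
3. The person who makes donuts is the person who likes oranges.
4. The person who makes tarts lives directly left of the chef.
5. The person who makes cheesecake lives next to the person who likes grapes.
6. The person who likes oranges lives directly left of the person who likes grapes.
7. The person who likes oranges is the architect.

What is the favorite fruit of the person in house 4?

limes

House 1 profession: only artist fits.
The person who makes donuts is narrowed to house 2 or 3; consider each.
Placing it in house 3 leads to a contradiction, so it's in house 2.
The person who likes bananas is in house 1 (clue 2).
By clue 3, the person who likes oranges is in house 2.
Clue 6 places the person who likes grapes in house 3.
The architect is in house 2 (clue 7).
The only favorite fruit still possible for house 4 is limes.
By clue 4, the person who makes tarts is in house 3.
Clue 4: the chef is in house 4.
The person who makes cheesecake is in house 4 (clue 5).
So house 1 gets mousse for dessert.
That leaves teacher as the profession for house 3.
So: house 1 = mousse/bananas/artist, house 2 = donuts/oranges/architect, house 3 = tarts/grapes/teacher, house 4 = cheesecake/limes/chef.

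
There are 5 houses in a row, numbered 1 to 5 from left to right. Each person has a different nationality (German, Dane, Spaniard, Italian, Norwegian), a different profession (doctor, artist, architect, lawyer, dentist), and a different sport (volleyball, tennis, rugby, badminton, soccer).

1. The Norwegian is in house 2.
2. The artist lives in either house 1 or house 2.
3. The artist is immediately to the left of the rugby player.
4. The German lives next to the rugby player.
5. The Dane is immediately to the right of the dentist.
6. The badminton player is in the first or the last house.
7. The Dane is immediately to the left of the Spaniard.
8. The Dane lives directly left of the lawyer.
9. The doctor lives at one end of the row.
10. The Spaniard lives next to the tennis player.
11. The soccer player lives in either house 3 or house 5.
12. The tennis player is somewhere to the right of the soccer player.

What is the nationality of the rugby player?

Norwegian

By clue 1, the Norwegian is in house 2.
The soccer player is in house 3 (clue 12).
Clue 3 places the artist in house 1.
The only sport still possible for house 2 is rugby.
That leaves lawyer as the profession for house 4.
The only profession still possible for house 5 is doctor.
The Dane is in house 3 (clue 8).
From clue 5, the dentist must be in house 2.
The Spaniard is in house 4 (clue 7).
By clue 10, the tennis player is in house 5.
That leaves German as the nationality for house 1.
House 5's nationality must be Italian (nothing else left).
That leaves architect as the profession for house 3.
That leaves badminton as the sport for house 1.
House 4 sport: only volleyball fits.
So: house 1 = German/artist/badminton, house 2 = Norwegian/dentist/rugby, house 3 = Dane/architect/soccer, house 4 = Spaniard/lawyer/volleyball, house 5 = Italian/doctor/tennis.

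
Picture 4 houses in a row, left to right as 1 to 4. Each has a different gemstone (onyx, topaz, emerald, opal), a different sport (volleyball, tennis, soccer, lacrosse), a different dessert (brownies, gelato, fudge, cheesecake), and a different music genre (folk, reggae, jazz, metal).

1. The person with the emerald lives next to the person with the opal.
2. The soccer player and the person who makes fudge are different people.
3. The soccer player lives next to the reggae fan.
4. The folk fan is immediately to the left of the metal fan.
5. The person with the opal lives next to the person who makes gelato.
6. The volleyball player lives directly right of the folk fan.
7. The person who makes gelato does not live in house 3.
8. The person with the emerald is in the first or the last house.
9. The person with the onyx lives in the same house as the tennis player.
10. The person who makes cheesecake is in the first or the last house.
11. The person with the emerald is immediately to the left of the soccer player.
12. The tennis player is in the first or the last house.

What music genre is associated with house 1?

reggae

The person with the emerald is in house 1 (clue 11).
The soccer player is in house 2 (clue 11).
By clue 1, the person with the opal is in house 2.
By clue 5, the person who makes gelato is in house 1.
Clue 9 places the person with the onyx in house 4.
By clue 9, the tennis player is in house 4.
House 3 gemstone: only topaz fits.
House 1's sport must be lacrosse (nothing else left).
The only sport still possible for house 3 is volleyball.
That leaves brownies as the dessert for house 2.
So house 3 gets fudge for dessert.
House 4's dessert must be cheesecake (nothing else left).
From clue 6, the folk fan must be in house 2.
By clue 4, the metal fan is in house 3.
That leaves jazz as the music genre for house 4.
So house 1 gets reggae for music genre.
So: house 1 = emerald/lacrosse/gelato/reggae, house 2 = opal/soccer/brownies/folk, house 3 = topaz/volleyball/fudge/metal, house 4 = onyx/tennis/cheesecake/jazz.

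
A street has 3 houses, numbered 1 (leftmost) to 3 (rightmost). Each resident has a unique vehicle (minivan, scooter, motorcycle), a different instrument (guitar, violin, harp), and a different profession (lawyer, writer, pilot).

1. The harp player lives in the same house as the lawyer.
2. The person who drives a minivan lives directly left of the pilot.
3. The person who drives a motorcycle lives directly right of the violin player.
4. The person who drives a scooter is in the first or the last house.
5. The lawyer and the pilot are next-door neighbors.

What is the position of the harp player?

The person who drives a minivan is narrowed to house 1 or 2; consider each.
Placing it in house 2 leads to a contradiction, so it's in house 1.
The pilot is in house 2 (clue 2).
House 2's vehicle must be motorcycle (nothing else left).
The only vehicle still possible for house 3 is scooter.
Clue 3 places the violin player in house 1.
House 2 instrument: only guitar fits.
That leaves harp as the instrument for house 3.
From clue 1, the lawyer must be in house 3.
House 1's profession must be writer (nothing else left).
So: house 1 = minivan/violin/writer, house 2 = motorcycle/guitar/pilot, house 3 = scooter/harp/lawyer.

3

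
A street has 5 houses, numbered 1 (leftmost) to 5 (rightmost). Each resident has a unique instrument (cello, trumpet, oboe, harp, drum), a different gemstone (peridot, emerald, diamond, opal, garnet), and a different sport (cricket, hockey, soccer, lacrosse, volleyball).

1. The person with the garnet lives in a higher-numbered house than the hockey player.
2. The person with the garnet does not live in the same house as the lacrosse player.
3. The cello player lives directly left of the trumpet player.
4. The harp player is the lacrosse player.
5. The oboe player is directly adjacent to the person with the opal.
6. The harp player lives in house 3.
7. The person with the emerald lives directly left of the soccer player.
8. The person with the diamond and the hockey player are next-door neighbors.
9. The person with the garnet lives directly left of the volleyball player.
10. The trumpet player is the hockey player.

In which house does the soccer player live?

4

Clue 6 places the harp player in house 3.
From clue 3, the cello player must be in house 1.
The trumpet player is in house 2 (clue 3).
By clue 4, the lacrosse player is in house 3.
By clue 10, the hockey player is in house 2.
The only sport still possible for house 1 is cricket.
Clue 2: the person with the garnet is in house 4.
The volleyball player is in house 5 (clue 9).
House 2's gemstone must be peridot (nothing else left).
So house 5 gets opal for gemstone.
House 4 sport: only soccer fits.
The oboe player is in house 4 (clue 5).
House 5 instrument: only drum fits.
So house 1 gets diamond for gemstone.
The only gemstone still possible for house 3 is emerald.
So: house 1 = cello/diamond/cricket, house 2 = trumpet/peridot/hockey, house 3 = harp/emerald/lacrosse, house 4 = oboe/garnet/soccer, house 5 = drum/opal/volleyball.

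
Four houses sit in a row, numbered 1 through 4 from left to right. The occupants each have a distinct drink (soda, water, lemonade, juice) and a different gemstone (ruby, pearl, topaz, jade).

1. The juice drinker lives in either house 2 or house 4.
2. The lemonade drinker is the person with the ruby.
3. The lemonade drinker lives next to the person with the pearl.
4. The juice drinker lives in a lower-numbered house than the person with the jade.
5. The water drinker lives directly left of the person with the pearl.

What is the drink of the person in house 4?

soda

Clue 4 places the juice drinker in house 2.
That leaves soda as the drink for house 4.
The lemonade drinker is narrowed to house 1 or 3; consider each.
Placing it in house 1 leads to a contradiction, so it's in house 3.
Clue 2 places the person with the ruby in house 3.
That leaves water as the drink for house 1.
The only gemstone still possible for house 1 is topaz.
House 2's gemstone must be pearl (nothing else left).
The only gemstone still possible for house 4 is jade.
So: house 1 = water/topaz, house 2 = juice/pearl, house 3 = lemonade/ruby, house 4 = soda/jade.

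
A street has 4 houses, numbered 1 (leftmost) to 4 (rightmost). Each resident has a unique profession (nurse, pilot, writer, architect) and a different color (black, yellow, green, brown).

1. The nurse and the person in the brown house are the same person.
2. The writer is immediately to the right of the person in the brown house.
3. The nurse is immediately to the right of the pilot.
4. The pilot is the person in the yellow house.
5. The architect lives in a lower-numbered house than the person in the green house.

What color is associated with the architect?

black

The only profession still possible for house 4 is writer.
By clue 2, the person in the brown house is in house 3.
Clue 1 places the nurse in house 3.
Clue 3 places the pilot in house 2.
Clue 4 places the person in the yellow house in house 2.
So house 1 gets architect for profession.
House 1's color must be black (nothing else left).
So house 4 gets green for color.
So: house 1 = architect/black, house 2 = pilot/yellow, house 3 = nurse/brown, house 4 = writer/green.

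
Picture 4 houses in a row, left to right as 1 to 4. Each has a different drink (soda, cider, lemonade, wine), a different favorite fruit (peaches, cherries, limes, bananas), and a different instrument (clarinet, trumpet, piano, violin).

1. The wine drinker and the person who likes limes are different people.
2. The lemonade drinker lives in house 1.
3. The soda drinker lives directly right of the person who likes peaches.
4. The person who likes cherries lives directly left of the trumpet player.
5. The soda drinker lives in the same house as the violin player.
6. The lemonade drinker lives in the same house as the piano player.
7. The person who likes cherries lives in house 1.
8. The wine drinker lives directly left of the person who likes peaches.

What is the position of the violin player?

4

From clue 2, the lemonade drinker must be in house 1.
From clue 6, the piano player must be in house 1.
Clue 7: the person who likes cherries is in house 1.
House 2's drink must be wine (nothing else left).
Clue 4: the trumpet player is in house 2.
By clue 8, the person who likes peaches is in house 3.
That leaves bananas as the favorite fruit for house 2.
The only favorite fruit still possible for house 4 is limes.
Clue 3: the soda drinker is in house 4.
The violin player is in house 4 (clue 5).
That leaves cider as the drink for house 3.
House 3 instrument: only clarinet fits.
So: house 1 = lemonade/cherries/piano, house 2 = wine/bananas/trumpet, house 3 = cider/peaches/clarinet, house 4 = soda/limes/violin.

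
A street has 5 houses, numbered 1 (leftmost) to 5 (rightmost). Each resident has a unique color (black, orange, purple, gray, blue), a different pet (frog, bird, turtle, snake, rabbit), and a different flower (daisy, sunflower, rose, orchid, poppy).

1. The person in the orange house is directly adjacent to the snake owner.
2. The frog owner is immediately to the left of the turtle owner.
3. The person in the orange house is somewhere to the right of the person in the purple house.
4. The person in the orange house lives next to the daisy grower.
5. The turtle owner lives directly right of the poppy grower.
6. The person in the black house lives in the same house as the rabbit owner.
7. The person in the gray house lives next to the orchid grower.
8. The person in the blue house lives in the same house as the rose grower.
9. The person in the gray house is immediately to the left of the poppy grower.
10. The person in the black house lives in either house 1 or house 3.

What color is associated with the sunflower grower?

The person in the black house is narrowed to house 1 or 3; consider each.
Placing it in house 3 leads to a contradiction, so it's in house 1.
By clue 6, the rabbit owner is in house 1.
The person in the gray house is narrowed to house 2 or 3; consider each.
Placing it in house 2 leads to a contradiction, so it's in house 3.
From clue 9, the poppy grower must be in house 4.
That leaves sunflower as the flower for house 1.
The person in the orange house is in house 4 (clue 4).
Clue 5: the turtle owner is in house 5.
So house 2 gets purple for color.
The only color still possible for house 5 is blue.
House 2 pet: only bird fits.
House 2's flower must be orchid (nothing else left).
House 3 flower: only daisy fits.
House 5 flower: only rose fits.
From clue 1, the snake owner must be in house 3.
Clue 2 places the frog owner in house 4.
So: house 1 = black/rabbit/sunflower, house 2 = purple/bird/orchid, house 3 = gray/snake/daisy, house 4 = orange/frog/poppy, house 5 = blue/turtle/rose.

black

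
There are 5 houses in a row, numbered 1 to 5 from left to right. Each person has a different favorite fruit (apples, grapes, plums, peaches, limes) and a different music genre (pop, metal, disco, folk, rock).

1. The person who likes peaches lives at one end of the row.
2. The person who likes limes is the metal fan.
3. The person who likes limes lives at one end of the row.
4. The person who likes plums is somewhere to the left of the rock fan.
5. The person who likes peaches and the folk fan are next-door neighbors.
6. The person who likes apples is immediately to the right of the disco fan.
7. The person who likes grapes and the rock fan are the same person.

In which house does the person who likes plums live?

3

The person who likes limes is narrowed to house 1 or 5; consider each.
Placing it in house 1 leads to a contradiction, so it's in house 5.
Clue 2 places the metal fan in house 5.
By clue 5, the folk fan is in house 2.
House 1 favorite fruit: only peaches fits.
The person who likes apples is narrowed to house 2 or 4; consider each.
Placing it in house 4 leads to a contradiction, so it's in house 2.
By clue 6, the disco fan is in house 1.
The only favorite fruit still possible for house 3 is plums.
House 4 favorite fruit: only grapes fits.
Clue 4 places the rock fan in house 4.
That leaves pop as the music genre for house 3.
So: house 1 = peaches/disco, house 2 = apples/folk, house 3 = plums/pop, house 4 = grapes/rock, house 5 = limes/metal.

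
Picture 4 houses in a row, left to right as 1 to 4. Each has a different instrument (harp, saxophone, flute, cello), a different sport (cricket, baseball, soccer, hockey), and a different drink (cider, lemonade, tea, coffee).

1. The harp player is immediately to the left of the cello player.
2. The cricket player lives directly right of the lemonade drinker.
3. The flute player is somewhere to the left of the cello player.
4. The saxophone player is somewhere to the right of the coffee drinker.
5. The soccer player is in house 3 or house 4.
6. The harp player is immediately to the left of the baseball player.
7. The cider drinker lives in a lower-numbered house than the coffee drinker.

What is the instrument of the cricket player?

harp

House 1 sport: only hockey fits.
That leaves tea as the drink for house 4.
The saxophone player is narrowed to house 3 or 4; consider each.
Placing it in house 3 leads to a contradiction, so it's in house 4.
That leaves cello as the instrument for house 3.
Clue 1: the harp player is in house 2.
The baseball player is in house 3 (clue 6).
That leaves flute as the instrument for house 1.
That leaves cricket as the sport for house 2.
The only sport still possible for house 4 is soccer.
Clue 2 places the lemonade drinker in house 1.
That leaves coffee as the drink for house 3.
That leaves cider as the drink for house 2.
So: house 1 = flute/hockey/lemonade, house 2 = harp/cricket/cider, house 3 = cello/baseball/coffee, house 4 = saxophone/soccer/tea.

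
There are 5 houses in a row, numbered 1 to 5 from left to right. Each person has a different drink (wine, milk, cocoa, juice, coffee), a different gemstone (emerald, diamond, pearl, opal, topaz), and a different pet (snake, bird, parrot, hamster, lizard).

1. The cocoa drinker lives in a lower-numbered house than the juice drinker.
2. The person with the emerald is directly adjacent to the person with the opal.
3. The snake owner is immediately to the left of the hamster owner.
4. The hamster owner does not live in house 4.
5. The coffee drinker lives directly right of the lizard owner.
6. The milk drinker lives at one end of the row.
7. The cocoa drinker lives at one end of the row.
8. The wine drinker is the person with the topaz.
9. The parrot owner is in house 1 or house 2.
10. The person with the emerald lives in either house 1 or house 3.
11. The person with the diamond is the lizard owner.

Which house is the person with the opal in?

2

Clue 7 places the cocoa drinker in house 1.
The only drink still possible for house 5 is milk.
So house 5 gets pearl for gemstone.
The person with the emerald is narrowed to house 1 or 3; consider each.
Placing it in house 1 leads to a contradiction, so it's in house 3.
That leaves diamond as the gemstone for house 1.
Clue 11 places the lizard owner in house 1.
The coffee drinker is in house 2 (clue 5).
So house 3 gets juice for drink.
The only drink still possible for house 4 is wine.
House 2's pet must be parrot (nothing else left).
Clue 3: the hamster owner is in house 5.
From clue 8, the person with the topaz must be in house 4.
So house 2 gets opal for gemstone.
So house 3 gets bird for pet.
So house 4 gets snake for pet.
So: house 1 = cocoa/diamond/lizard, house 2 = coffee/opal/parrot, house 3 = juice/emerald/bird, house 4 = wine/topaz/snake, house 5 = milk/pearl/hamster.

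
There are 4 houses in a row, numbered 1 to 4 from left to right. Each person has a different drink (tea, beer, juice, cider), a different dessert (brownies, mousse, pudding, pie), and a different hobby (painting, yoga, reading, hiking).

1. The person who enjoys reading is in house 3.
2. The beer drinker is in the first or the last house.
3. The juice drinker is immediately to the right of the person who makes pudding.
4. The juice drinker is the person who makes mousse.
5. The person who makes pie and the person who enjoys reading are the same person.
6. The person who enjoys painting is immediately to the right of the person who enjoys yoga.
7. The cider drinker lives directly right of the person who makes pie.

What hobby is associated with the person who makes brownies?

hiking

By clue 1, the person who enjoys reading is in house 3.
From clue 5, the person who makes pie must be in house 3.
Clue 7: the cider drinker is in house 4.
Clue 4 places the juice drinker in house 2.
Clue 4 places the person who makes mousse in house 2.
By clue 6, the person who enjoys painting is in house 2.
Clue 6: the person who enjoys yoga is in house 1.
The only drink still possible for house 1 is beer.
House 3's drink must be tea (nothing else left).
So house 1 gets pudding for dessert.
House 4 dessert: only brownies fits.
So house 4 gets hiking for hobby.
So: house 1 = beer/pudding/yoga, house 2 = juice/mousse/painting, house 3 = tea/pie/reading, house 4 = cider/brownies/hiking.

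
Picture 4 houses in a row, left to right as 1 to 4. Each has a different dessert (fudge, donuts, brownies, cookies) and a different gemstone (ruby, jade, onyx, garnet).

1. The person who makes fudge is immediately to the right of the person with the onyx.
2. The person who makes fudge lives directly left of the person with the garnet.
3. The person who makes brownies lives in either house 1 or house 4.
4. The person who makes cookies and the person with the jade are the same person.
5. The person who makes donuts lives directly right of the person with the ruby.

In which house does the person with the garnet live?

3

The person who makes brownies is narrowed to house 1 or 4; consider each.
Placing it in house 4 leads to a contradiction, so it's in house 1.
The person who makes fudge is narrowed to house 2 or 3; consider each.
Placing it in house 3 leads to a contradiction, so it's in house 2.
From clue 1, the person with the onyx must be in house 1.
Clue 2: the person with the garnet is in house 3.
So house 4 gets jade for gemstone.
Clue 4: the person who makes cookies is in house 4.
Clue 5 places the person who makes donuts in house 3.
So house 2 gets ruby for gemstone.
So: house 1 = brownies/onyx, house 2 = fudge/ruby, house 3 = donuts/garnet, house 4 = cookies/jade.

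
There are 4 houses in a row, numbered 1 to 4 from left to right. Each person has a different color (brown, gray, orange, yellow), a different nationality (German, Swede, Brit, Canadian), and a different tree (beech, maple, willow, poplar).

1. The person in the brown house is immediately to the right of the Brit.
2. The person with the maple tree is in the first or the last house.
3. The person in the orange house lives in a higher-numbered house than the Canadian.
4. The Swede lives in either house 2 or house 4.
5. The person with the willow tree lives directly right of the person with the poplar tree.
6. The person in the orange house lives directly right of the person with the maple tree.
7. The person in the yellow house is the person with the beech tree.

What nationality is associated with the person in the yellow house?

Swede

Clue 6: the person in the orange house is in house 2.
From clue 6, the person with the maple tree must be in house 1.
Clue 3 places the Canadian in house 1.
House 1's color must be gray (nothing else left).
That leaves poplar as the tree for house 2.
The person with the willow tree is in house 3 (clue 5).
So house 4 gets beech for tree.
By clue 7, the person in the yellow house is in house 4.
The only color still possible for house 3 is brown.
By clue 1, the Brit is in house 2.
House 3's nationality must be German (nothing else left).
That leaves Swede as the nationality for house 4.
So: house 1 = gray/Canadian/maple, house 2 = orange/Brit/poplar, house 3 = brown/German/willow, house 4 = yellow/Swede/beech.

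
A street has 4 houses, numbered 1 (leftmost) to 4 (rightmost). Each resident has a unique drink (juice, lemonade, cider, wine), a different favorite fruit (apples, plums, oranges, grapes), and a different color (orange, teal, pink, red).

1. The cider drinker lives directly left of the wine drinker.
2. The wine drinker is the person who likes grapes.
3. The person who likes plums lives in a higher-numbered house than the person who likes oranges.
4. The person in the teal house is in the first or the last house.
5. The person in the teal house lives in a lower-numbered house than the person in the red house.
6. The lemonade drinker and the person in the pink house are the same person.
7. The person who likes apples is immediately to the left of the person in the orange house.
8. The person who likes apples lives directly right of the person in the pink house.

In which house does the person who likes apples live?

3

From clue 5, the person in the teal house must be in house 1.
House 1 favorite fruit: only oranges fits.
House 2's color must be pink (nothing else left).
Clue 6: the lemonade drinker is in house 2.
By clue 8, the person who likes apples is in house 3.
By clue 1, the cider drinker is in house 3.
Clue 1: the wine drinker is in house 4.
The person who likes grapes is in house 4 (clue 2).
Clue 7 places the person in the orange house in house 4.
House 1 drink: only juice fits.
House 2 favorite fruit: only plums fits.
So house 3 gets red for color.
So: house 1 = juice/oranges/teal, house 2 = lemonade/plums/pink, house 3 = cider/apples/red, house 4 = wine/grapes/orange.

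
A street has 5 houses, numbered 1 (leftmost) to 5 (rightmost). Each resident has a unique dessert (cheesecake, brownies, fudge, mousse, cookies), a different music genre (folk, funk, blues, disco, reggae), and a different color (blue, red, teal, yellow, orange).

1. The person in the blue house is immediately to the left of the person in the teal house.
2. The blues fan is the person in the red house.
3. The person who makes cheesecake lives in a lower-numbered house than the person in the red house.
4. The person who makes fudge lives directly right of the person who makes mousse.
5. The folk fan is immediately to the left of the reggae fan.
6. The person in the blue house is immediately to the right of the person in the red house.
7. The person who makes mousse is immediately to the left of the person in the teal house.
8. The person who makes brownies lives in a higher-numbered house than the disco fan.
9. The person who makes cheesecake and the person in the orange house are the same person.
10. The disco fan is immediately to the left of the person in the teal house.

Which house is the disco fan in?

The person who makes brownies is narrowed to house 4 or 5; consider each.
Placing it in house 4 leads to a contradiction, so it's in house 5.
House 3's dessert must be mousse (nothing else left).
The only dessert still possible for house 4 is fudge.
Clue 7: the person in the teal house is in house 4.
By clue 10, the disco fan is in house 3.
That leaves yellow as the color for house 5.
By clue 2, the person in the red house is in house 2.
Clue 3 places the person who makes cheesecake in house 1.
Clue 9 places the person in the orange house in house 1.
So house 2 gets cookies for dessert.
So house 2 gets blues for music genre.
That leaves reggae as the music genre for house 5.
House 3's color must be blue (nothing else left).
From clue 5, the folk fan must be in house 4.
The only music genre still possible for house 1 is funk.
So: house 1 = cheesecake/funk/orange, house 2 = cookies/blues/red, house 3 = mousse/disco/blue, house 4 = fudge/folk/teal, house 5 = brownies/reggae/yellow.

3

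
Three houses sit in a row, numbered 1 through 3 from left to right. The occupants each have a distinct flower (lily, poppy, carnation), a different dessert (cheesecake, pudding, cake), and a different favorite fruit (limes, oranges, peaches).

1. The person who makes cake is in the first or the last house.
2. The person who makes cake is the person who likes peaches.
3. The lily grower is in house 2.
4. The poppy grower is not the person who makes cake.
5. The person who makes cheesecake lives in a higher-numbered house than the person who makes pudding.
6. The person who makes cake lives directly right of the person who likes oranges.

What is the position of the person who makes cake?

3

Clue 3 places the lily grower in house 2.
The person who makes cake is in house 3 (clue 6).
By clue 6, the person who likes oranges is in house 2.
That leaves pudding as the dessert for house 1.
House 2's dessert must be cheesecake (nothing else left).
Clue 2 places the person who likes peaches in house 3.
The poppy grower is in house 1 (clue 4).
House 3's flower must be carnation (nothing else left).
The only favorite fruit still possible for house 1 is limes.
So: house 1 = poppy/pudding/limes, house 2 = lily/cheesecake/oranges, house 3 = carnation/cake/peaches.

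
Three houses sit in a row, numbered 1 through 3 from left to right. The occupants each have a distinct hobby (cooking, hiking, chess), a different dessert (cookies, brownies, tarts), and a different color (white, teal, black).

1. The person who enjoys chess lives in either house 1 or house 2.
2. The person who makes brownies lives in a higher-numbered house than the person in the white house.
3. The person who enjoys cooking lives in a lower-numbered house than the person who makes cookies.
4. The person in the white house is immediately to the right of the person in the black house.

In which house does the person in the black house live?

1

Clue 4: the person in the white house is in house 2.
Clue 4 places the person in the black house in house 1.
House 3 hobby: only hiking fits.
House 1 dessert: only tarts fits.
House 3's color must be teal (nothing else left).
From clue 2, the person who makes brownies must be in house 3.
So house 2 gets cookies for dessert.
From clue 3, the person who enjoys cooking must be in house 1.
That leaves chess as the hobby for house 2.
So: house 1 = cooking/tarts/black, house 2 = chess/cookies/white, house 3 = hiking/brownies/teal.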